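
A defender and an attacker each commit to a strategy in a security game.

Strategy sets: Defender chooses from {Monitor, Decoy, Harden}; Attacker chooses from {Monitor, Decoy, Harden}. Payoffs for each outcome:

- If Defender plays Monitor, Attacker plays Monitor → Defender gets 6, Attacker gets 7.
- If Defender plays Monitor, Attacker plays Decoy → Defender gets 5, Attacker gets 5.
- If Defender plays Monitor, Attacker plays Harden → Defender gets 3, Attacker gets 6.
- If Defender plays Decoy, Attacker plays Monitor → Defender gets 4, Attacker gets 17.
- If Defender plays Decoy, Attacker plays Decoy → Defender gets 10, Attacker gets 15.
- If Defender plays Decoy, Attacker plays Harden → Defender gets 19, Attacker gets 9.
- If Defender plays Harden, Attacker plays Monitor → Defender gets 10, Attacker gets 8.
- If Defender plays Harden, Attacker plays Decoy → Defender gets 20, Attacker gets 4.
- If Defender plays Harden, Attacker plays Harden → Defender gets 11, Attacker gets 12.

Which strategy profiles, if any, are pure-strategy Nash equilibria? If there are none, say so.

(Monitor, Monitor): Defender can switch to Harden (6 → 10). Not NE.
(Monitor, Decoy): Defender can switch to Decoy (5 → 10). Not NE.
(Monitor, Harden): Defender can switch to Decoy (3 → 19). Not NE.
(Decoy, Monitor): Defender can switch to Monitor (4 → 6). Not NE.
(Decoy, Decoy): Defender can switch to Harden (10 → 20). Not NE.
(Decoy, Harden): Attacker can switch to Monitor (9 → 17). Not NE.
(The remaining 3 profiles each have a profitable deviation by the same check.)

This game has no pure Nash equilibrium.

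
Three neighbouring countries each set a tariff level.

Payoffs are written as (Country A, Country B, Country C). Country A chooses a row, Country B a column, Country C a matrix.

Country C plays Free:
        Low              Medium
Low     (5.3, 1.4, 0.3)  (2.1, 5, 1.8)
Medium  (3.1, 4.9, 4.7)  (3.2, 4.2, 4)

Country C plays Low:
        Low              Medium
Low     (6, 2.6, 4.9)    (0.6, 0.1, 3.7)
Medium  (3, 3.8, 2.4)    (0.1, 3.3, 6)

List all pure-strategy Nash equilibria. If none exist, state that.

For each player, find the best response to each opponent profile; mutual best responses are the pure NE.
Country A against (Low, Free): payoffs 5.3, 3.1 → best response Low.
Country A against (Low, Low): payoffs 6, 3 → best response Low.
Country A against (Medium, Free): payoffs 2.1, 3.2 → best response Medium.
Country A against (Medium, Low): payoffs 0.6, 0.1 → best response Low.
Country B against (Low, Free): payoffs 1.4, 5 → best response Medium.
Country B against (Low, Low): payoffs 2.6, 0.1 → best response Low.
Country B against (Medium, Free): payoffs 4.9, 4.2 → best response Low.
Country B against (Medium, Low): payoffs 3.8, 3.3 → best response Low.
Country C against (Low, Low): payoffs 0.3, 4.9 → best response Low.
Country C against (Low, Medium): payoffs 1.8, 3.7 → best response Low.
Country C against (Medium, Low): payoffs 4.7, 2.4 → best response Free.
Country C against (Medium, Medium): payoffs 4, 6 → best response Low.
Mutual best responses: (Low, Low, Low).

The unique pure-strategy Nash equilibrium is (Low, Low, Low).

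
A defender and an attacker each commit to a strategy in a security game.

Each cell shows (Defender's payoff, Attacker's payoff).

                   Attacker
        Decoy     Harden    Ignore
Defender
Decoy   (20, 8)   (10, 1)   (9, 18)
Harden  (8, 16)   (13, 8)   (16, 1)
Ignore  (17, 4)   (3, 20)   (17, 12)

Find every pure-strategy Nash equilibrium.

No pure-strategy Nash equilibrium.

Defender against Decoy: payoffs 20, 8, 17 → best response Decoy.
Defender against Harden: payoffs 10, 13, 3 → best response Harden.
Defender against Ignore: payoffs 9, 16, 17 → best response Ignore.
Attacker against Decoy: payoffs 8, 1, 18 → best response Ignore.
Attacker against Harden: payoffs 16, 8, 1 → best response Decoy.
Attacker against Ignore: payoffs 4, 20, 12 → best response Harden.
No profile is a mutual best response for all players.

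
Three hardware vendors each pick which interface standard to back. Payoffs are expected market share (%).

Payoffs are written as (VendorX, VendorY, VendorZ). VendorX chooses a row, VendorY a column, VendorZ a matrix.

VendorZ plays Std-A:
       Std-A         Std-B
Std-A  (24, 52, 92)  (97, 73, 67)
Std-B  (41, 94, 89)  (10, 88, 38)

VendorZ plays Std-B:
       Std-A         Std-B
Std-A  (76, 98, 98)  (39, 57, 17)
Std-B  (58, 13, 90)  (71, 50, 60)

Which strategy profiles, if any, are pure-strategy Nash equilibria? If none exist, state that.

(Std-A, Std-A, Std-B), (Std-A, Std-B, Std-A), (Std-B, Std-B, Std-B)

VendorX against (Std-A, Std-A): payoffs 24, 41 → best response Std-B.
VendorX against (Std-A, Std-B): payoffs 76, 58 → best response Std-A.
VendorX against (Std-B, Std-A): payoffs 97, 10 → best response Std-A.
VendorX against (Std-B, Std-B): payoffs 39, 71 → best response Std-B.
VendorY against (Std-A, Std-A): payoffs 52, 73 → best response Std-B.
VendorY against (Std-A, Std-B): payoffs 98, 57 → best response Std-A.
VendorY against (Std-B, Std-A): payoffs 94, 88 → best response Std-A.
VendorY against (Std-B, Std-B): payoffs 13, 50 → best response Std-B.
VendorZ against (Std-A, Std-A): payoffs 92, 98 → best response Std-B.
VendorZ against (Std-A, Std-B): payoffs 67, 17 → best response Std-A.
VendorZ against (Std-B, Std-A): payoffs 89, 90 → best response Std-B.
VendorZ against (Std-B, Std-B): payoffs 38, 60 → best response Std-B.
Mutual best responses: (Std-A, Std-A, Std-B); (Std-A, Std-B, Std-A); (Std-B, Std-B, Std-B).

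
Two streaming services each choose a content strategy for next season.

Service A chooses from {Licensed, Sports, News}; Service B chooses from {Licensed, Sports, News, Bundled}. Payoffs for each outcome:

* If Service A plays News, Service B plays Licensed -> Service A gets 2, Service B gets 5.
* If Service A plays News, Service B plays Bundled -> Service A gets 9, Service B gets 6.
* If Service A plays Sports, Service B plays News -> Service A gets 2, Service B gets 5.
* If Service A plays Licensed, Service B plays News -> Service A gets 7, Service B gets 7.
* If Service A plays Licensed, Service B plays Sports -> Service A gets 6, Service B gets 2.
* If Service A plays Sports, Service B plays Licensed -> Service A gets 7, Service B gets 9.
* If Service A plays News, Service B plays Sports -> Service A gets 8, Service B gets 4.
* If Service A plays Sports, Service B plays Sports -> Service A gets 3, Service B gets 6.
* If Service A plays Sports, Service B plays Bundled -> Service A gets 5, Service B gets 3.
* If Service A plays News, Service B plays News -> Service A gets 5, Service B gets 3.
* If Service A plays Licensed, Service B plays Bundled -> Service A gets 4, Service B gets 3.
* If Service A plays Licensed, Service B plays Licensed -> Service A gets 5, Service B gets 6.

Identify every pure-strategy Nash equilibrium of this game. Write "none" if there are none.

Pure-strategy Nash equilibria: (Licensed, News) and (Sports, Licensed) and (News, Bundled)

(Licensed, Licensed): Service A can switch to Sports (5 → 7). Not NE.
(Licensed, Sports): Service A can switch to News (6 → 8). Not NE.
(Licensed, News): Service A gets 7, best alternative 5; Service B gets 7, best alternative 6. No profitable deviation — NE.
(Licensed, Bundled): Service A can switch to Sports (4 → 5). Not NE.
(Sports, Licensed): Service A gets 7, best alternative 5; Service B gets 9, best alternative 6. No profitable deviation — NE.
(Sports, Sports): Service A can switch to Licensed (3 → 6). Not NE.
(Sports, News): Service A can switch to Licensed (2 → 7). Not NE.
(Sports, Bundled): Service A can switch to News (5 → 9). Not NE.
(News, Licensed): Service A can switch to Licensed (2 → 5). Not NE.
(News, Sports): Service B can switch to Licensed (4 → 5). Not NE.
(News, News): Service A can switch to Licensed (5 → 7). Not NE.
(News, Bundled): Service A gets 9, best alternative 5; Service B gets 6, best alternative 5. No profitable deviation — NE.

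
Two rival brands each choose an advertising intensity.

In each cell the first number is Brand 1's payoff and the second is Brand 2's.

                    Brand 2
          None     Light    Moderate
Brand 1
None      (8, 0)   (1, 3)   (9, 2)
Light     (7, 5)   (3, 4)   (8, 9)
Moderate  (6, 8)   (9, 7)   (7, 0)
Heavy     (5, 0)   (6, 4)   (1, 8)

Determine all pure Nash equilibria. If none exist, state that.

Brand 1 against None: payoffs 8, 7, 6, 5 → best response None.
Brand 1 against Light: payoffs 1, 3, 9, 6 → best response Moderate.
Brand 1 against Moderate: payoffs 9, 8, 7, 1 → best response None.
Brand 2 against None: payoffs 0, 3, 2 → best response Light.
Brand 2 against Light: payoffs 5, 4, 9 → best response Moderate.
Brand 2 against Moderate: payoffs 8, 7, 0 → best response None.
Brand 2 against Heavy: payoffs 0, 4, 8 → best response Moderate.
No profile is a mutual best response for all players.

none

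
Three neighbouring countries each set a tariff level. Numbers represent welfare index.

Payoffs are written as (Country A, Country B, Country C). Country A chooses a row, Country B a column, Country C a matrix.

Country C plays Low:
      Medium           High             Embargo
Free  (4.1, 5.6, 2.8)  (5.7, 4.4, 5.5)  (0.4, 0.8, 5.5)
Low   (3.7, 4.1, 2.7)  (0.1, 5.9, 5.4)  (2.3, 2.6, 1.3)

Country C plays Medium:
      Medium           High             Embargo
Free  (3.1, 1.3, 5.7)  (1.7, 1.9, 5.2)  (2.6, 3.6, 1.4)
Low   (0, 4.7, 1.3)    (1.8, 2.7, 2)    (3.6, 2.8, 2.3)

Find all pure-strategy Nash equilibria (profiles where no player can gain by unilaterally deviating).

Country A against (Medium, Low): payoffs 4.1, 3.7 → best response Free.
Country A against (Medium, Medium): payoffs 3.1, 0 → best response Free.
Country A against (High, Low): payoffs 5.7, 0.1 → best response Free.
Country A against (High, Medium): payoffs 1.7, 1.8 → best response Low.
Country A against (Embargo, Low): payoffs 0.4, 2.3 → best response Low.
Country A against (Embargo, Medium): payoffs 2.6, 3.6 → best response Low.
Country B against (Free, Low): payoffs 5.6, 4.4, 0.8 → best response Medium.
Country B against (Free, Medium): payoffs 1.3, 1.9, 3.6 → best response Embargo.
Country B against (Low, Low): payoffs 4.1, 5.9, 2.6 → best response High.
Country B against (Low, Medium): payoffs 4.7, 2.7, 2.8 → best response Medium.
Country C against (Free, Medium): payoffs 2.8, 5.7 → best response Medium.
Country C against (Free, High): payoffs 5.5, 5.2 → best response Low.
Country C against (Free, Embargo): payoffs 5.5, 1.4 → best response Low.
Country C against (Low, Medium): payoffs 2.7, 1.3 → best response Low.
Country C against (Low, High): payoffs 5.4, 2 → best response Low.
Country C against (Low, Embargo): payoffs 1.3, 2.3 → best response Medium.
No profile is a mutual best response for all players.

This game has no pure Nash equilibrium.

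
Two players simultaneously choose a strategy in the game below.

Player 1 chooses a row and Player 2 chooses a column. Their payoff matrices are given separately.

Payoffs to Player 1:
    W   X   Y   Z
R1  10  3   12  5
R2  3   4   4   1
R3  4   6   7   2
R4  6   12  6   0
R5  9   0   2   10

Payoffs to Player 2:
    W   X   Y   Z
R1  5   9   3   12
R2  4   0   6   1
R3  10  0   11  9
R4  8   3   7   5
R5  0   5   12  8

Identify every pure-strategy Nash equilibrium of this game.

none

Player 1 against W: payoffs 10, 3, 4, 6, 9 → best response R1.
Player 1 against X: payoffs 3, 4, 6, 12, 0 → best response R4.
Player 1 against Y: payoffs 12, 4, 7, 6, 2 → best response R1.
Player 1 against Z: payoffs 5, 1, 2, 0, 10 → best response R5.
Player 2 against R1: payoffs 5, 9, 3, 12 → best response Z.
Player 2 against R2: payoffs 4, 0, 6, 1 → best response Y.
Player 2 against R3: payoffs 10, 0, 11, 9 → best response Y.
Player 2 against R4: payoffs 8, 3, 7, 5 → best response W.
Player 2 against R5: payoffs 0, 5, 12, 8 → best response Y.
No profile is a mutual best response for all players.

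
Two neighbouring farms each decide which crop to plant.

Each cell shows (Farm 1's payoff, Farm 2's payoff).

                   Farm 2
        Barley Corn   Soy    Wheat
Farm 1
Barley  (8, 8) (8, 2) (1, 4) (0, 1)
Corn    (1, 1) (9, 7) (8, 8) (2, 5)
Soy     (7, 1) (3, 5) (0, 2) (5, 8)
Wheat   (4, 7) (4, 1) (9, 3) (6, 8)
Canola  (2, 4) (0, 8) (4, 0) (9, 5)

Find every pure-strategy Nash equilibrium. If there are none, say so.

(Barley, Barley)

Check each profile: it is a Nash equilibrium iff no player can strictly gain by switching unilaterally.
(Barley, Barley): Farm 1 gets 8, best alternative 7; Farm 2 gets 8, best alternative 4. No profitable deviation — NE.
(Barley, Corn): Farm 1 can switch to Corn (8 → 9). Not NE.
(Barley, Soy): Farm 1 can switch to Corn (1 → 8). Not NE.
(Barley, Wheat): Farm 1 can switch to Corn (0 → 2). Not NE.
(Corn, Barley): Farm 1 can switch to Barley (1 → 8). Not NE.
(Corn, Corn): Farm 2 can switch to Soy (7 → 8). Not NE.
(Corn, Soy): Farm 1 can switch to Wheat (8 → 9). Not NE.
(The remaining 13 profiles each have a profitable deviation by the same check.)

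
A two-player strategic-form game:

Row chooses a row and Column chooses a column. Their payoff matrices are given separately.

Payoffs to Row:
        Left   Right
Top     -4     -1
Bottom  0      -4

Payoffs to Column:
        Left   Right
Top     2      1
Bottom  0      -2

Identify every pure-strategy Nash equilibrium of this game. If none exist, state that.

Row against Left: payoffs -4, 0 → best response Bottom.
Row against Right: payoffs -1, -4 → best response Top.
Column against Top: payoffs 2, 1 → best response Left.
Column against Bottom: payoffs 0, -2 → best response Left.
Mutual best responses: (Bottom, Left).

Pure NE: (Bottom, Left)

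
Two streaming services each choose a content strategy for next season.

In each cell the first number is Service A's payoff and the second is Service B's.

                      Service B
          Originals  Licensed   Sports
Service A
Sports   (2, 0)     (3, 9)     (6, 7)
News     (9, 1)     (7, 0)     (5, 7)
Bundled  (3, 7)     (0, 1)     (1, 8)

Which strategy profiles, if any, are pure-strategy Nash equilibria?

Service A against Originals: payoffs 2, 9, 3 → best response News.
Service A against Licensed: payoffs 3, 7, 0 → best response News.
Service A against Sports: payoffs 6, 5, 1 → best response Sports.
Service B against Sports: payoffs 0, 9, 7 → best response Licensed.
Service B against News: payoffs 1, 0, 7 → best response Sports.
Service B against Bundled: payoffs 7, 1, 8 → best response Sports.
No profile is a mutual best response for all players.

This game has no pure Nash equilibrium.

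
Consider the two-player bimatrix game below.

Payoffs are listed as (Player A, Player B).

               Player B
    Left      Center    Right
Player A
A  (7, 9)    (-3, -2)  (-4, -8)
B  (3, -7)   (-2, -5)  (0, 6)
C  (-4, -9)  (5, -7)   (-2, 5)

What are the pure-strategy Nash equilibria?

Player A against Left: payoffs 7, 3, -4 → best response A.
Player A against Center: payoffs -3, -2, 5 → best response C.
Player A against Right: payoffs -4, 0, -2 → best response B.
Player B against A: payoffs 9, -2, -8 → best response Left.
Player B against B: payoffs -7, -5, 6 → best response Right.
Player B against C: payoffs -9, -7, 5 → best response Right.
Mutual best responses: (A, Left); (B, Right).

The pure Nash equilibria are (A, Left); (B, Right).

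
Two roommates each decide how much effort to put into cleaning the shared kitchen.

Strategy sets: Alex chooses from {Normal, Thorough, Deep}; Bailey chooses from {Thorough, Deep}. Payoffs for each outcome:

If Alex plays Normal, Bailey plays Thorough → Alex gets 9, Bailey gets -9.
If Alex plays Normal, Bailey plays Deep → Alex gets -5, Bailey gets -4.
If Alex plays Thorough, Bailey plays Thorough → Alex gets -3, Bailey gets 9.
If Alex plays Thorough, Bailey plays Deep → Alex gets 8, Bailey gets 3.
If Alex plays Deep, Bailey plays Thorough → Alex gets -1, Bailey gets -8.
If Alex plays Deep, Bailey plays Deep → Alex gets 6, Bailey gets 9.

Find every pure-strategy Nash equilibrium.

(Normal, Thorough): Bailey can switch to Deep (-9 → -4). Not NE.
(Normal, Deep): Alex can switch to Thorough (-5 → 8). Not NE.
(Thorough, Thorough): Alex can switch to Normal (-3 → 9). Not NE.
(Thorough, Deep): Bailey can switch to Thorough (3 → 9). Not NE.
(Deep, Thorough): Alex can switch to Normal (-1 → 9). Not NE.
(Deep, Deep): Alex can switch to Thorough (6 → 8). Not NE.

none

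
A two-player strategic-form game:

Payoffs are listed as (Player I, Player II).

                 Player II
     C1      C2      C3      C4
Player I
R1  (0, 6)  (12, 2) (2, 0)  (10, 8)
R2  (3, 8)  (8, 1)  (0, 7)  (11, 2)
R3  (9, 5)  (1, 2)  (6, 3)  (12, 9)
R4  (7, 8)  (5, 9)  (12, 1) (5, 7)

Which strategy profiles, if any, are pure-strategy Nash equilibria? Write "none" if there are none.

Pure NE: (R3, C4)

Player I against C1: payoffs 0, 3, 9, 7 → best response R3.
Player I against C2: payoffs 12, 8, 1, 5 → best response R1.
Player I against C3: payoffs 2, 0, 6, 12 → best response R4.
Player I against C4: payoffs 10, 11, 12, 5 → best response R3.
Player II against R1: payoffs 6, 2, 0, 8 → best response C4.
Player II against R2: payoffs 8, 1, 7, 2 → best response C1.
Player II against R3: payoffs 5, 2, 3, 9 → best response C4.
Player II against R4: payoffs 8, 9, 1, 7 → best response C2.
Mutual best responses: (R3, C4).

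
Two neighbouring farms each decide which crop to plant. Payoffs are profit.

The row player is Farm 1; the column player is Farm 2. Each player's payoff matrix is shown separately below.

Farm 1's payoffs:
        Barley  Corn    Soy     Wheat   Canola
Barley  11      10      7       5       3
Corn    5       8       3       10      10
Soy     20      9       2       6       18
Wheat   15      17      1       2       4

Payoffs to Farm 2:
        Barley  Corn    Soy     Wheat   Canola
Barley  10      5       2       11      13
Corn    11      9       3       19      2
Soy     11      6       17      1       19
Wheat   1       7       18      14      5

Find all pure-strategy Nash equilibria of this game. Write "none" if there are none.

The pure Nash equilibria are (Corn, Wheat), (Soy, Canola).

For each player, find the best response to each opponent profile; mutual best responses are the pure NE.
Farm 1 against Barley: payoffs 11, 5, 20, 15 → best response Soy.
Farm 1 against Corn: payoffs 10, 8, 9, 17 → best response Wheat.
Farm 1 against Soy: payoffs 7, 3, 2, 1 → best response Barley.
Farm 1 against Wheat: payoffs 5, 10, 6, 2 → best response Corn.
Farm 1 against Canola: payoffs 3, 10, 18, 4 → best response Soy.
Farm 2 against Barley: payoffs 10, 5, 2, 11, 13 → best response Canola.
Farm 2 against Corn: payoffs 11, 9, 3, 19, 2 → best response Wheat.
Farm 2 against Soy: payoffs 11, 6, 17, 1, 19 → best response Canola.
Farm 2 against Wheat: payoffs 1, 7, 18, 14, 5 → best response Soy.
Mutual best responses: (Corn, Wheat); (Soy, Canola).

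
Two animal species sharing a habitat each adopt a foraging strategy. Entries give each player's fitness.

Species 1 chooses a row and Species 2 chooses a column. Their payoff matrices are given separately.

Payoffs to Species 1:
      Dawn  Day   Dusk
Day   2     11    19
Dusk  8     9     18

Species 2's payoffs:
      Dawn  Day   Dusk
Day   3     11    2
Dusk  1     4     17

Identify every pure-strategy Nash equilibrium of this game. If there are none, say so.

Pure NE: (Day, Day)

Species 1 against Dawn: payoffs 2, 8 → best response Dusk.
Species 1 against Day: payoffs 11, 9 → best response Day.
Species 1 against Dusk: payoffs 19, 18 → best response Day.
Species 2 against Day: payoffs 3, 11, 2 → best response Day.
Species 2 against Dusk: payoffs 1, 4, 17 → best response Dusk.
Mutual best responses: (Day, Day).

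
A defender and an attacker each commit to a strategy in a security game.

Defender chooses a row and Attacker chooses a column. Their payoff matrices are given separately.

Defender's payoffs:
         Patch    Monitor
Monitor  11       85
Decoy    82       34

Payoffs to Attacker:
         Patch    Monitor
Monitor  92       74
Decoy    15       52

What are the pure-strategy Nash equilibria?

(Monitor, Patch): Defender can switch to Decoy (11 → 82). Not NE.
(Monitor, Monitor): Attacker can switch to Patch (74 → 92). Not NE.
(Decoy, Patch): Attacker can switch to Monitor (15 → 52). Not NE.
(Decoy, Monitor): Defender can switch to Monitor (34 → 85). Not NE.

There is no pure-strategy Nash equilibrium.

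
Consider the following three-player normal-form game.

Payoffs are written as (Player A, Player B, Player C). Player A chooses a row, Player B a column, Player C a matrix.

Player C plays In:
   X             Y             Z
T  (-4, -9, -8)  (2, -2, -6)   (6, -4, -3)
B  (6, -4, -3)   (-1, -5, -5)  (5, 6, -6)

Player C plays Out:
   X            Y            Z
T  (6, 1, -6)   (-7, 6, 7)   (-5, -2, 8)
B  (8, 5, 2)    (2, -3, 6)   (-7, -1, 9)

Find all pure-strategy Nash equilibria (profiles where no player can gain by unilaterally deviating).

(B, X, Out)

For each player, find the best response to each opponent profile; mutual best responses are the pure NE.
Player A against (X, In): payoffs -4, 6 → best response B.
Player A against (X, Out): payoffs 6, 8 → best response B.
Player A against (Y, In): payoffs 2, -1 → best response T.
Player A against (Y, Out): payoffs -7, 2 → best response B.
Player A against (Z, In): payoffs 6, 5 → best response T.
Player A against (Z, Out): payoffs -5, -7 → best response T.
Player B against (T, In): payoffs -9, -2, -4 → best response Y.
Player B against (T, Out): payoffs 1, 6, -2 → best response Y.
Player B against (B, In): payoffs -4, -5, 6 → best response Z.
Player B against (B, Out): payoffs 5, -3, -1 → best response X.
Player C against (T, X): payoffs -8, -6 → best response Out.
Player C against (T, Y): payoffs -6, 7 → best response Out.
Player C against (T, Z): payoffs -3, 8 → best response Out.
Player C against (B, X): payoffs -3, 2 → best response Out.
Player C against (B, Y): payoffs -5, 6 → best response Out.
Player C against (B, Z): payoffs -6, 9 → best response Out.
Mutual best responses: (B, X, Out).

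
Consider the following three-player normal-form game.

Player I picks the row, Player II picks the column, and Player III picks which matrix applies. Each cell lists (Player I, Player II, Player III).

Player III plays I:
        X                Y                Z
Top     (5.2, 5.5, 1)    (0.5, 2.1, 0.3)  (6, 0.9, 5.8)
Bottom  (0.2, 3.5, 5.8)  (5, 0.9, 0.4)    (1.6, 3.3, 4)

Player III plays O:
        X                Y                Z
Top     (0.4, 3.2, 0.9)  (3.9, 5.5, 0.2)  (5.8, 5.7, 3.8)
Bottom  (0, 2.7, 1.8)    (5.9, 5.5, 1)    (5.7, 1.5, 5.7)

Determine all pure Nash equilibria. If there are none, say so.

(Top, X, I): Player I gets 5.2, best alternative 0.2; Player II gets 5.5, best alternative 2.1; Player III gets 1, best alternative 0.9. No profitable deviation — NE.
(Top, X, O): Player II can switch to Y (3.2 → 5.5). Not NE.
(Top, Y, I): Player I can switch to Bottom (0.5 → 5). Not NE.
(Top, Y, O): Player I can switch to Bottom (3.9 → 5.9). Not NE.
(Top, Z, I): Player II can switch to X (0.9 → 5.5). Not NE.
(Top, Z, O): Player III can switch to I (3.8 → 5.8). Not NE.
(Bottom, X, I): Player I can switch to Top (0.2 → 5.2). Not NE.
(Bottom, X, O): Player I can switch to Top (0 → 0.4). Not NE.
(Bottom, Y, I): Player II can switch to X (0.9 → 3.5). Not NE.
(Bottom, Y, O): Player I gets 5.9, best alternative 3.9; Player II gets 5.5, best alternative 2.7; Player III gets 1, best alternative 0.4. No profitable deviation — NE.
(Bottom, Z, I): Player I can switch to Top (1.6 → 6). Not NE.
(Bottom, Z, O): Player I can switch to Top (5.7 → 5.8). Not NE.

The pure Nash equilibria are (Top, X, I) and (Bottom, Y, O).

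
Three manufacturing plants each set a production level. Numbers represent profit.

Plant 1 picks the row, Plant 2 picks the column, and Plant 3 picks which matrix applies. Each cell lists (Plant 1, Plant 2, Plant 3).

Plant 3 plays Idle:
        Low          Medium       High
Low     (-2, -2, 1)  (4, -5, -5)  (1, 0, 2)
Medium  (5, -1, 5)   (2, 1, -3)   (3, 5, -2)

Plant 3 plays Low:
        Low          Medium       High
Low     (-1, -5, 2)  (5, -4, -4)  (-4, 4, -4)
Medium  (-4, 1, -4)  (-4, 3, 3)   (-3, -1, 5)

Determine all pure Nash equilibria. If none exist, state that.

This game has no pure Nash equilibrium.

Plant 1 against (Low, Idle): payoffs -2, 5 → best response Medium.
Plant 1 against (Low, Low): payoffs -1, -4 → best response Low.
Plant 1 against (Medium, Idle): payoffs 4, 2 → best response Low.
Plant 1 against (Medium, Low): payoffs 5, -4 → best response Low.
Plant 1 against (High, Idle): payoffs 1, 3 → best response Medium.
Plant 1 against (High, Low): payoffs -4, -3 → best response Medium.
Plant 2 against (Low, Idle): payoffs -2, -5, 0 → best response High.
Plant 2 against (Low, Low): payoffs -5, -4, 4 → best response High.
Plant 2 against (Medium, Idle): payoffs -1, 1, 5 → best response High.
Plant 2 against (Medium, Low): payoffs 1, 3, -1 → best response Medium.
Plant 3 against (Low, Low): payoffs 1, 2 → best response Low.
Plant 3 against (Low, Medium): payoffs -5, -4 → best response Low.
Plant 3 against (Low, High): payoffs 2, -4 → best response Idle.
Plant 3 against (Medium, Low): payoffs 5, -4 → best response Idle.
Plant 3 against (Medium, Medium): payoffs -3, 3 → best response Low.
Plant 3 against (Medium, High): payoffs -2, 5 → best response Low.
No profile is a mutual best response for all players.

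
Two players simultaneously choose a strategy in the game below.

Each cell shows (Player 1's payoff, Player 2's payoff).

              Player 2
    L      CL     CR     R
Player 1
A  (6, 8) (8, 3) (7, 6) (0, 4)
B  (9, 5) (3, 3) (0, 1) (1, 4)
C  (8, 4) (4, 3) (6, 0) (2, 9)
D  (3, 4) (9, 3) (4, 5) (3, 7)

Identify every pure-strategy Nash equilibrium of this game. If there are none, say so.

Player 1 against L: payoffs 6, 9, 8, 3 → best response B.
Player 1 against CL: payoffs 8, 3, 4, 9 → best response D.
Player 1 against CR: payoffs 7, 0, 6, 4 → best response A.
Player 1 against R: payoffs 0, 1, 2, 3 → best response D.
Player 2 against A: payoffs 8, 3, 6, 4 → best response L.
Player 2 against B: payoffs 5, 3, 1, 4 → best response L.
Player 2 against C: payoffs 4, 3, 0, 9 → best response R.
Player 2 against D: payoffs 4, 3, 5, 7 → best response R.
Mutual best responses: (B, L); (D, R).

Pure-strategy Nash equilibria: (B, L); (D, R)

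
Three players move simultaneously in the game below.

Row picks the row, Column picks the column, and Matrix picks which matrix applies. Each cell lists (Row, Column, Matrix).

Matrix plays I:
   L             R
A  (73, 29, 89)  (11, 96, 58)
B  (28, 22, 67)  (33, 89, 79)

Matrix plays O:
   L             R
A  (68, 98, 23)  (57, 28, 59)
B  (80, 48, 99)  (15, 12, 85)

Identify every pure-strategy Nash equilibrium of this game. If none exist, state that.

(A, L, I): Column can switch to R (29 → 96). Not NE.
(A, L, O): Row can switch to B (68 → 80). Not NE.
(A, R, I): Row can switch to B (11 → 33). Not NE.
(A, R, O): Column can switch to L (28 → 98). Not NE.
(B, L, I): Row can switch to A (28 → 73). Not NE.
(B, L, O): Row gets 80, best alternative 68; Column gets 48, best alternative 12; Matrix gets 99, best alternative 67. No profitable deviation — NE.
(B, R, I): Matrix can switch to O (79 → 85). Not NE.
(B, R, O): Row can switch to A (15 → 57). Not NE.

(B, L, O)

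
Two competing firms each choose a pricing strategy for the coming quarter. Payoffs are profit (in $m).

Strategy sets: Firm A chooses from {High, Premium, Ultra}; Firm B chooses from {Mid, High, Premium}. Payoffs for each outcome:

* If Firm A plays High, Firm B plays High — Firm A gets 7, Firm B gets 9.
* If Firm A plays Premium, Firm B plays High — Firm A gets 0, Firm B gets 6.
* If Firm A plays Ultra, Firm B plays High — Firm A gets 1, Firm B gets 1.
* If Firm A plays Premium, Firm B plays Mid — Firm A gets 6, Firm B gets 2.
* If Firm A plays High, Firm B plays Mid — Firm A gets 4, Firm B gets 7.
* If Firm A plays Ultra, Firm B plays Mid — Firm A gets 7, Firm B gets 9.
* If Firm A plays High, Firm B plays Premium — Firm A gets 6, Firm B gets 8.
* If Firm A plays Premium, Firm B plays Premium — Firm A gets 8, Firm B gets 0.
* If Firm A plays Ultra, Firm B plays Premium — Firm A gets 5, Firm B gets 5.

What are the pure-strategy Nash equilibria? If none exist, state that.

(High, High); (Ultra, Mid)

Firm A against Mid: payoffs 4, 6, 7 → best response Ultra.
Firm A against High: payoffs 7, 0, 1 → best response High.
Firm A against Premium: payoffs 6, 8, 5 → best response Premium.
Firm B against High: payoffs 7, 9, 8 → best response High.
Firm B against Premium: payoffs 2, 6, 0 → best response High.
Firm B against Ultra: payoffs 9, 1, 5 → best response Mid.
Mutual best responses: (High, High); (Ultra, Mid).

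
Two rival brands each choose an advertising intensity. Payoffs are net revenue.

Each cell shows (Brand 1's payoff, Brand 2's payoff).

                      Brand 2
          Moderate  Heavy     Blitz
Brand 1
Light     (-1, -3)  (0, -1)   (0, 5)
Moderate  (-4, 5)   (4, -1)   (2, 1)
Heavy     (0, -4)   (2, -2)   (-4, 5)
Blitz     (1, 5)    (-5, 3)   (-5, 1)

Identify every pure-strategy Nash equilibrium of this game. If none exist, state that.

Brand 1 against Moderate: payoffs -1, -4, 0, 1 → best response Blitz.
Brand 1 against Heavy: payoffs 0, 4, 2, -5 → best response Moderate.
Brand 1 against Blitz: payoffs 0, 2, -4, -5 → best response Moderate.
Brand 2 against Light: payoffs -3, -1, 5 → best response Blitz.
Brand 2 against Moderate: payoffs 5, -1, 1 → best response Moderate.
Brand 2 against Heavy: payoffs -4, -2, 5 → best response Blitz.
Brand 2 against Blitz: payoffs 5, 3, 1 → best response Moderate.
Mutual best responses: (Blitz, Moderate).

The unique pure-strategy Nash equilibrium is (Blitz, Moderate).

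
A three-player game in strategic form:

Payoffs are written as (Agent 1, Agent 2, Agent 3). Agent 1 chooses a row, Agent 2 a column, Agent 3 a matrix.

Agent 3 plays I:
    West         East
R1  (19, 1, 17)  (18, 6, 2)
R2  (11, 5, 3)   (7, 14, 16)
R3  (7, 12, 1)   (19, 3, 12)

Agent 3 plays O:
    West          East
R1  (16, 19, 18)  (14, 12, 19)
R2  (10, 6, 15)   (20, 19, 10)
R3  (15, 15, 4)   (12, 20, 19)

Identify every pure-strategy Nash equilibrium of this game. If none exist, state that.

(R1, West, O)

Agent 1 against (West, I): payoffs 19, 11, 7 → best response R1.
Agent 1 against (West, O): payoffs 16, 10, 15 → best response R1.
Agent 1 against (East, I): payoffs 18, 7, 19 → best response R3.
Agent 1 against (East, O): payoffs 14, 20, 12 → best response R2.
Agent 2 against (R1, I): payoffs 1, 6 → best response East.
Agent 2 against (R1, O): payoffs 19, 12 → best response West.
Agent 2 against (R2, I): payoffs 5, 14 → best response East.
Agent 2 against (R2, O): payoffs 6, 19 → best response East.
Agent 2 against (R3, I): payoffs 12, 3 → best response West.
Agent 2 against (R3, O): payoffs 15, 20 → best response East.
Agent 3 against (R1, West): payoffs 17, 18 → best response O.
Agent 3 against (R1, East): payoffs 2, 19 → best response O.
Agent 3 against (R2, West): payoffs 3, 15 → best response O.
Agent 3 against (R2, East): payoffs 16, 10 → best response I.
Agent 3 against (R3, West): payoffs 1, 4 → best response O.
Agent 3 against (R3, East): payoffs 12, 19 → best response O.
Mutual best responses: (R1, West, O).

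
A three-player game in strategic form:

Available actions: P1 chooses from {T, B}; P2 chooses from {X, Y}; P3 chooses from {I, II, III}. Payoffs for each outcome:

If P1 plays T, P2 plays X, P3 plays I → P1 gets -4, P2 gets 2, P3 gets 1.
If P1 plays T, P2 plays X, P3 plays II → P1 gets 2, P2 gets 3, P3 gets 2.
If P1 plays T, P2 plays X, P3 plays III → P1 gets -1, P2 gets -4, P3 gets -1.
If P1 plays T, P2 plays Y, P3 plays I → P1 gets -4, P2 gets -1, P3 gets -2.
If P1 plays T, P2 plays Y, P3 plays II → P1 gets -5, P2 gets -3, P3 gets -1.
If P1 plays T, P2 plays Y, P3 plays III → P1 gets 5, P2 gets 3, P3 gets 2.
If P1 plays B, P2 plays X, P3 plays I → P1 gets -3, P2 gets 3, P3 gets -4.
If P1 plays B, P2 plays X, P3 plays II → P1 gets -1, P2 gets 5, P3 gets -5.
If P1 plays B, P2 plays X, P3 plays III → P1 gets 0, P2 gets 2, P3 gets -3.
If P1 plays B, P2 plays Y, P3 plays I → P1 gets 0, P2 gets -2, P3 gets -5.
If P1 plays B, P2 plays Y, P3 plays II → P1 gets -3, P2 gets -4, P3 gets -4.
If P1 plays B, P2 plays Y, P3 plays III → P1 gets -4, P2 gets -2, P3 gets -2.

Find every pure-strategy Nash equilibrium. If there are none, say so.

Pure-strategy Nash equilibria: (T, X, II), (T, Y, III), (B, X, III)

(T, X, I): P1 can switch to B (-4 → -3). Not NE.
(T, X, II): P1 gets 2, best alternative -1; P2 gets 3, best alternative -3; P3 gets 2, best alternative 1. No profitable deviation — NE.
(T, X, III): P1 can switch to B (-1 → 0). Not NE.
(T, Y, I): P1 can switch to B (-4 → 0). Not NE.
(T, Y, II): P1 can switch to B (-5 → -3). Not NE.
(T, Y, III): P1 gets 5, best alternative -4; P2 gets 3, best alternative -4; P3 gets 2, best alternative -1. No profitable deviation — NE.
(B, X, I): P3 can switch to III (-4 → -3). Not NE.
(B, X, II): P1 can switch to T (-1 → 2). Not NE.
(B, X, III): P1 gets 0, best alternative -1; P2 gets 2, best alternative -2; P3 gets -3, best alternative -4. No profitable deviation — NE.
(B, Y, I): P2 can switch to X (-2 → 3). Not NE.
(B, Y, II): P2 can switch to X (-4 → 5). Not NE.
(The remaining 1 profile has a profitable deviation by the same check.)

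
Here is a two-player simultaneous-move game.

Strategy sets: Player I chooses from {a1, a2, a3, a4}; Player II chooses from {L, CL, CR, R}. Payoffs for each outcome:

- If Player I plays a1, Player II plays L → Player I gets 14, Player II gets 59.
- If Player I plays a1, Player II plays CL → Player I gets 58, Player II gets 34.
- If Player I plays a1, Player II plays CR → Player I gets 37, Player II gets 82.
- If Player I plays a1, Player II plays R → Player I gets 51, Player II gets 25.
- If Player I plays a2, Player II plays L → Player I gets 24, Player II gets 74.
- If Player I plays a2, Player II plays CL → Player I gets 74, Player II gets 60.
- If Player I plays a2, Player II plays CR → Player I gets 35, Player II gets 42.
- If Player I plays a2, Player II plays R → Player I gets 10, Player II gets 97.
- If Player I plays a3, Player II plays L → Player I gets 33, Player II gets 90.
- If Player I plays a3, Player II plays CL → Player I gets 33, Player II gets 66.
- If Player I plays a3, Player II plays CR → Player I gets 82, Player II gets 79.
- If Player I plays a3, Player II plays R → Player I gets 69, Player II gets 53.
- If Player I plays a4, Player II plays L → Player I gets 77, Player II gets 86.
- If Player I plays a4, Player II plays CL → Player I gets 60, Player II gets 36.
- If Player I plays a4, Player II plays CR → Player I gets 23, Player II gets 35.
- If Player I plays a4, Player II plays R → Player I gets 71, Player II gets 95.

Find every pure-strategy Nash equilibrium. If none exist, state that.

Player I against L: payoffs 14, 24, 33, 77 → best response a4.
Player I against CL: payoffs 58, 74, 33, 60 → best response a2.
Player I against CR: payoffs 37, 35, 82, 23 → best response a3.
Player I against R: payoffs 51, 10, 69, 71 → best response a4.
Player II against a1: payoffs 59, 34, 82, 25 → best response CR.
Player II against a2: payoffs 74, 60, 42, 97 → best response R.
Player II against a3: payoffs 90, 66, 79, 53 → best response L.
Player II against a4: payoffs 86, 36, 35, 95 → best response R.
Mutual best responses: (a4, R).

(a4, R)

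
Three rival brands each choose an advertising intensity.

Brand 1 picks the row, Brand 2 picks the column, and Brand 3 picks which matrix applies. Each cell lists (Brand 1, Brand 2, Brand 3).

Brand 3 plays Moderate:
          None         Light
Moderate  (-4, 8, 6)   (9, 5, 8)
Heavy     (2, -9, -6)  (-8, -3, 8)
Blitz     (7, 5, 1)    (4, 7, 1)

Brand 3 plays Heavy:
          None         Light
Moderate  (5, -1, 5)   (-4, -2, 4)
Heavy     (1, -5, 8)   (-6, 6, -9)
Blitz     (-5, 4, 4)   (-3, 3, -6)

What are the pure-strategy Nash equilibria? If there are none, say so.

none

For each strategy profile, look for a profitable unilateral deviation.
(Moderate, None, Moderate): Brand 1 can switch to Heavy (-4 → 2). Not NE.
(Moderate, None, Heavy): Brand 3 can switch to Moderate (5 → 6). Not NE.
(Moderate, Light, Moderate): Brand 2 can switch to None (5 → 8). Not NE.
(Moderate, Light, Heavy): Brand 1 can switch to Blitz (-4 → -3). Not NE.
(Heavy, None, Moderate): Brand 1 can switch to Blitz (2 → 7). Not NE.
(Heavy, None, Heavy): Brand 1 can switch to Moderate (1 → 5). Not NE.
(Heavy, Light, Moderate): Brand 1 can switch to Moderate (-8 → 9). Not NE.
(Heavy, Light, Heavy): Brand 1 can switch to Moderate (-6 → -4). Not NE.
(The remaining 4 profiles each have a profitable deviation by the same check.)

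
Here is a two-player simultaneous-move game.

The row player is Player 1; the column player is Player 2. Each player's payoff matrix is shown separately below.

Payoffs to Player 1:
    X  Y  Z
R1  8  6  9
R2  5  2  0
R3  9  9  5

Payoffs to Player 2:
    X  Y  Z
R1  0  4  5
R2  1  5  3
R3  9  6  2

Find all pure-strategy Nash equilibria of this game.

Player 1 against X: payoffs 8, 5, 9 → best response R3.
Player 1 against Y: payoffs 6, 2, 9 → best response R3.
Player 1 against Z: payoffs 9, 0, 5 → best response R1.
Player 2 against R1: payoffs 0, 4, 5 → best response Z.
Player 2 against R2: payoffs 1, 5, 3 → best response Y.
Player 2 against R3: payoffs 9, 6, 2 → best response X.
Mutual best responses: (R1, Z); (R3, X).

(R1, Z) and (R3, X)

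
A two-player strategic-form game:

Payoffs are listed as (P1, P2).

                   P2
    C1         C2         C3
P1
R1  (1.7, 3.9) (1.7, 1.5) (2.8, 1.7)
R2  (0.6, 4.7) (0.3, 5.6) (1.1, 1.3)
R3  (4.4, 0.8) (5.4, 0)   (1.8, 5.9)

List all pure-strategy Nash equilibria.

Check each profile: it is a Nash equilibrium iff no player can strictly gain by switching unilaterally.
(R1, C1): P1 can switch to R3 (1.7 → 4.4). Not NE.
(R1, C2): P1 can switch to R3 (1.7 → 5.4). Not NE.
(R1, C3): P2 can switch to C1 (1.7 → 3.9). Not NE.
(R2, C1): P1 can switch to R1 (0.6 → 1.7). Not NE.
(R2, C2): P1 can switch to R1 (0.3 → 1.7). Not NE.
(R2, C3): P1 can switch to R1 (1.1 → 2.8). Not NE.
(The remaining 3 profiles each have a profitable deviation by the same check.)

This game has no pure Nash equilibrium.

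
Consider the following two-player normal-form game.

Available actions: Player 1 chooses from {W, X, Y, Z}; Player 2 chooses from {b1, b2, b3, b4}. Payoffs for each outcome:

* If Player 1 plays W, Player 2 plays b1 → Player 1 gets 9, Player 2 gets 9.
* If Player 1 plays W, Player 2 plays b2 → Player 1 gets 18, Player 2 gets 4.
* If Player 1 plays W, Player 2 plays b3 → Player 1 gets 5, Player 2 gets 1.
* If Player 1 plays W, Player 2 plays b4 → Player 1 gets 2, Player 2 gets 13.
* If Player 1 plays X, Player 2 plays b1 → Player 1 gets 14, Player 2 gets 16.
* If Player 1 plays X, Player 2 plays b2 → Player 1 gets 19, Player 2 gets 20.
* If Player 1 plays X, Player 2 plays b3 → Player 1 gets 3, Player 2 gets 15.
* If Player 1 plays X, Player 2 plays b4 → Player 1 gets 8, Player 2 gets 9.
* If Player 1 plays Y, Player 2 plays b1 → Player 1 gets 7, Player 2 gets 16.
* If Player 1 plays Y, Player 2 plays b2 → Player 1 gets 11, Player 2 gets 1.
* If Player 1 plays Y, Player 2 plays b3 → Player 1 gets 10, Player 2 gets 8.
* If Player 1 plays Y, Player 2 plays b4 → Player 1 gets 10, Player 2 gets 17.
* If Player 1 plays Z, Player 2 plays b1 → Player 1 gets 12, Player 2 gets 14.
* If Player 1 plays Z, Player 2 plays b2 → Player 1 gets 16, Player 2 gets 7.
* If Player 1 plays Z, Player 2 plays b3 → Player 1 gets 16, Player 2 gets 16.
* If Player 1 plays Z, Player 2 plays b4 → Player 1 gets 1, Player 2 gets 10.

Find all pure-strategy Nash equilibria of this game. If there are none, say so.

(W, b1): Player 1 can switch to X (9 → 14). Not NE.
(W, b2): Player 1 can switch to X (18 → 19). Not NE.
(W, b3): Player 1 can switch to Y (5 → 10). Not NE.
(W, b4): Player 1 can switch to X (2 → 8). Not NE.
(X, b1): Player 2 can switch to b2 (16 → 20). Not NE.
(X, b2): Player 1 gets 19, best alternative 18; Player 2 gets 20, best alternative 16. No profitable deviation — NE.
(X, b3): Player 1 can switch to W (3 → 5). Not NE.
(X, b4): Player 1 can switch to Y (8 → 10). Not NE.
(Y, b1): Player 1 can switch to W (7 → 9). Not NE.
(Y, b2): Player 1 can switch to W (11 → 18). Not NE.
(Y, b3): Player 1 can switch to Z (10 → 16). Not NE.
(Y, b4): Player 1 gets 10, best alternative 8; Player 2 gets 17, best alternative 16. No profitable deviation — NE.
(Z, b3): Player 1 gets 16, best alternative 10; Player 2 gets 16, best alternative 14. No profitable deviation — NE.
(The remaining 3 profiles each have a profitable deviation by the same check.)

(X, b2), (Y, b4), (Z, b3)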